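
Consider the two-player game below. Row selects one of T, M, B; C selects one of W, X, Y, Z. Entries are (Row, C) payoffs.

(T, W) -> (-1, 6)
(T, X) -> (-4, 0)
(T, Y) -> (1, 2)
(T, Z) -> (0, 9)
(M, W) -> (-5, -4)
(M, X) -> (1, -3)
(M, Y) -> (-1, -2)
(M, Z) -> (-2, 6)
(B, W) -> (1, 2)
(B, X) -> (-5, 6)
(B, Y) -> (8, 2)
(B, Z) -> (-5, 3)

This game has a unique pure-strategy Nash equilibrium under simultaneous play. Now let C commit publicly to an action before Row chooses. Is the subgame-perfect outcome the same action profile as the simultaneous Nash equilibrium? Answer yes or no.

Row best-responds to each possible C move:
- W: Row compares -1, -5, 1 and picks B; C would get 2.
- X: Row compares -4, 1, -5 and picks M; C would get -3.
- Y: Row compares 1, -1, 8 and picks B; C would get 2.
- Z: Row compares 0, -2, -5 and picks T; C would get 9.
Among 2, -3, 2, 9, the best is 9 at Z. Subgame-perfect outcome: (T, Z) with payoffs (0, 9).
Now find the simultaneous Nash equilibrium.
Row's best replies: W→B; X→M; Y→B; Z→T.
C's best replies: T→Z; M→Z; B→X.
The unique mutual best reply is (T, Z), giving (0, 9).
Sequential outcome (T, Z) coincides with the Nash profile (T, Z).

yes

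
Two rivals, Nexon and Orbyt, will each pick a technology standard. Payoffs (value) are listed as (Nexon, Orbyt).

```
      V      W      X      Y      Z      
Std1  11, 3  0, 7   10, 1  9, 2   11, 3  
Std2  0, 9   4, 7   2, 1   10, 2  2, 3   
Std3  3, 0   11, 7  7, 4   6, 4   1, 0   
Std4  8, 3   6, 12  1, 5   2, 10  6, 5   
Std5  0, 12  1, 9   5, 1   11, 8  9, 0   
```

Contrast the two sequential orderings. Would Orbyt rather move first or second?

first

If Nexon leads: Orbyt's best replies are Std1→W, Std2→V, Std3→W, Std4→W, Std5→V; Nexon's induced payoffs 0, 0, 11, 6, 0; outcome (Std3, W), payoffs (11, 7).
If Orbyt leads: Nexon's best replies are V→Std1, W→Std3, X→Std1, Y→Std5, Z→Std1; Orbyt's induced payoffs 3, 7, 1, 8, 3; outcome (Std5, Y), payoffs (11, 8).
Orbyt gets 8 moving first and 7 moving second, so Orbyt prefers to move first.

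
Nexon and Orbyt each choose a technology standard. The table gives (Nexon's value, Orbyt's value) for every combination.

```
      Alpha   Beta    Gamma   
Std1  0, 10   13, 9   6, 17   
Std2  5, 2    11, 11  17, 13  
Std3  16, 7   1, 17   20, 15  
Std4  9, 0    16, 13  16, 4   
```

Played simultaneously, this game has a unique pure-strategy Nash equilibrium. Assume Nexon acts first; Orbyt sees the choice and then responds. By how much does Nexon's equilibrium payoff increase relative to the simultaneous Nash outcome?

1

Orbyt best-responds to each possible Nexon move:
- Std1: Orbyt compares 10, 9, 17 and picks Gamma; Nexon would get 6.
- Std2: Orbyt compares 2, 11, 13 and picks Gamma; Nexon would get 17.
- Std3: Orbyt compares 7, 17, 15 and picks Beta; Nexon would get 1.
- Std4: Orbyt compares 0, 13, 4 and picks Beta; Nexon would get 16.
Nexon's induced payoffs are 6, 17, 1, 16, so Nexon commits to Std2. Subgame-perfect outcome: (Std2, Gamma) with payoffs (17, 13).
For the simultaneous game, intersect best replies.
Nexon's best replies: Alpha→Std3; Beta→Std4; Gamma→Std3.
Orbyt's best replies: Std1→Gamma; Std2→Gamma; Std3→Beta; Std4→Beta.
Only (Std4, Beta) has each player best-responding; Nash payoffs (16, 13).
Nexon's commitment gain: 17 − 16 = 1.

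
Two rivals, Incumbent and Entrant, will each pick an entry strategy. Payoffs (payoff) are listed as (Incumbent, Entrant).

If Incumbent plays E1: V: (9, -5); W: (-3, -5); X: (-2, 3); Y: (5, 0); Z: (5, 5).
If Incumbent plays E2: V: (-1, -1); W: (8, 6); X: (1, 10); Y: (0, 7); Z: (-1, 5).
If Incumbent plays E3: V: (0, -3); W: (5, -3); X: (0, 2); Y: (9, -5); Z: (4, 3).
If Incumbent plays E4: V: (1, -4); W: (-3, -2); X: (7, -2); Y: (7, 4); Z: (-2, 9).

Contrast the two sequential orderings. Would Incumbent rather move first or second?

second

If Incumbent leads: Entrant's best replies are E1→Z, E2→X, E3→Z, E4→Z; Incumbent's induced payoffs 5, 1, 4, -2; outcome (E1, Z), payoffs (5, 5).
If Entrant leads: Incumbent's best replies are V→E1, W→E2, X→E4, Y→E3, Z→E1; Entrant's induced payoffs -5, 6, -2, -5, 5; outcome (E2, W), payoffs (8, 6).
Incumbent gets 5 moving first and 8 moving second, so Incumbent prefers to move second.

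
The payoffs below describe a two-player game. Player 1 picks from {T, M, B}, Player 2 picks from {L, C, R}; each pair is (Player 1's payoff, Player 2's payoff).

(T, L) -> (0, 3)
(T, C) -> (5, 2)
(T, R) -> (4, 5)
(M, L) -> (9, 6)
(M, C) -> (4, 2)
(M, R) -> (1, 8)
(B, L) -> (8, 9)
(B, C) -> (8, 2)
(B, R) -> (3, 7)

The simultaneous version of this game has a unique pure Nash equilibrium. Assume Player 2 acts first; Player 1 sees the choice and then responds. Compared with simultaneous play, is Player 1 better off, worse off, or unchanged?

better off

Solve by backward induction (Player 2 leads).
- L: BR = M, leader payoff 6.
- C: BR = B, leader payoff 2.
- R: BR = T, leader payoff 5.
Player 2's induced payoffs are 6, 2, 5, so Player 2 commits to L. Subgame-perfect outcome: (M, L) with payoffs (9, 6).
Now find the simultaneous Nash equilibrium.
Player 1's best replies: L→M; C→B; R→T.
Player 2's best replies: T→R; M→R; B→L.
The unique mutual best reply is (T, R), giving (4, 5).
Player 1 earns 9 sequentially versus 4 at the Nash outcome: better off.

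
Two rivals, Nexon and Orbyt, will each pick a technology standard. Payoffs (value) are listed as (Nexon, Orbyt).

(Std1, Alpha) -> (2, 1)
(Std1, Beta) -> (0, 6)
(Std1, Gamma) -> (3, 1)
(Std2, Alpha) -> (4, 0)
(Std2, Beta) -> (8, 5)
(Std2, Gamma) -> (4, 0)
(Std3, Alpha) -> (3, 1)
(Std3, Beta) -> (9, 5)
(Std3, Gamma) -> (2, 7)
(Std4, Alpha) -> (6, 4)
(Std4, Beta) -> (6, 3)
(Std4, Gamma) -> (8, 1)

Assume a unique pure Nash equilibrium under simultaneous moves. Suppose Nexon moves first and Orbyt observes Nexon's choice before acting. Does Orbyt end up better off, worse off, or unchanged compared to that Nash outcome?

Work backward from Orbyt's decision.
- Std1: Orbyt compares 1, 6, 1 and picks Beta; Nexon would get 0.
- Std2: Orbyt compares 0, 5, 0 and picks Beta; Nexon would get 8.
- Std3: Orbyt compares 1, 5, 7 and picks Gamma; Nexon would get 2.
- Std4: Orbyt compares 4, 3, 1 and picks Alpha; Nexon would get 6.
Nexon's induced payoffs are 0, 8, 2, 6, so Nexon commits to Std2. Subgame-perfect outcome: (Std2, Beta) with payoffs (8, 5).
For the simultaneous game, intersect best replies.
Nexon's best replies: Alpha→Std4; Beta→Std3; Gamma→Std4.
Orbyt's best replies: Std1→Beta; Std2→Beta; Std3→Gamma; Std4→Alpha.
The unique mutual best reply is (Std4, Alpha), giving (6, 4).
Orbyt earns 5 sequentially versus 4 at the Nash outcome: better off.

better off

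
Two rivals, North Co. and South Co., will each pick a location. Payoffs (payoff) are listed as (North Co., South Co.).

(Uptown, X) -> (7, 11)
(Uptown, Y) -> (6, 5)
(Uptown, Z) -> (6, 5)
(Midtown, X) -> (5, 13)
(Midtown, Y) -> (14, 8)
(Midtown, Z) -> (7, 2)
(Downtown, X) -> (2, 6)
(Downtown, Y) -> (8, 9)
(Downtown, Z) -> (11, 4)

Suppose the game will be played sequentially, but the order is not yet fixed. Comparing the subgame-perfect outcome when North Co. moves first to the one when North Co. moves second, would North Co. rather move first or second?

first

If North Co. leads: South Co.'s best replies are Uptown→X, Midtown→X, Downtown→Y; North Co.'s induced payoffs 7, 5, 8; outcome (Downtown, Y), payoffs (8, 9).
If South Co. leads: North Co.'s best replies are X→Uptown, Y→Midtown, Z→Downtown; South Co.'s induced payoffs 11, 8, 4; outcome (Uptown, X), payoffs (7, 11).
North Co. gets 8 moving first and 7 moving second, so North Co. prefers to move first.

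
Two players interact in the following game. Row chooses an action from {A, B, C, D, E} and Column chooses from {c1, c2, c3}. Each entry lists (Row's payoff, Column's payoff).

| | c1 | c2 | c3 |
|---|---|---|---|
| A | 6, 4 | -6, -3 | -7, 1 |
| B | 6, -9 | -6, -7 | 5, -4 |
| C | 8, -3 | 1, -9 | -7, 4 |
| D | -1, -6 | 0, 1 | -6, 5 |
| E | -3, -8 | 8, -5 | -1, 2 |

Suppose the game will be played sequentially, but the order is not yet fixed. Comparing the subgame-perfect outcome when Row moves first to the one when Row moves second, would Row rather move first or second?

If Row leads: Column's best replies are A→c1, B→c3, C→c3, D→c3, E→c3; Row's induced payoffs 6, 5, -7, -6, -1; outcome (A, c1), payoffs (6, 4).
If Column leads: Row's best replies are c1→C, c2→E, c3→B; Column's induced payoffs -3, -5, -4; outcome (C, c1), payoffs (8, -3).
Row gets 6 moving first and 8 moving second, so Row prefers to move second.

second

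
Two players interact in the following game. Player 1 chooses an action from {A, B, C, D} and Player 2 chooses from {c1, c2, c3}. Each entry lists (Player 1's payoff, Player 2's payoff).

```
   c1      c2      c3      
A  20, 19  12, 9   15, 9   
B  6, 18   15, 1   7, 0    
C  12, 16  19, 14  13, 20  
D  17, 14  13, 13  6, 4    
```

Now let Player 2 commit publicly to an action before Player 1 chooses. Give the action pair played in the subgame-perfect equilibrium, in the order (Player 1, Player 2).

Player 1 best-responds to each possible Player 2 move:
- c1: Player 1 compares 20, 6, 12, 17 and picks A; Player 2 would get 19.
- c2: Player 1 compares 12, 15, 19, 13 and picks C; Player 2 would get 14.
- c3: Player 1 compares 15, 7, 13, 6 and picks A; Player 2 would get 9.
Player 2's induced payoffs are 19, 14, 9, so Player 2 commits to c1. Subgame-perfect outcome: (A, c1) with payoffs (20, 19).

(A, c1)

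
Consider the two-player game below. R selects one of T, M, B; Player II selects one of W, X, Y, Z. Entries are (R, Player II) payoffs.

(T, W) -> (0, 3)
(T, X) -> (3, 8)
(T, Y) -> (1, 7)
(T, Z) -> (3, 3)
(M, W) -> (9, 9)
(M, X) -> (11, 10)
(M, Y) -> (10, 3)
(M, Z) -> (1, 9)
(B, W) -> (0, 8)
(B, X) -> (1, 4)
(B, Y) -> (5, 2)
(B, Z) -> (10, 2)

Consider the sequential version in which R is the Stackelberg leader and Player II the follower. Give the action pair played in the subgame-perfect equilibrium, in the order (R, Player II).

(M, X)

Solve by backward induction (R leads).
- T: Player II compares 3, 8, 7, 3 and picks X; R would get 3.
- M: Player II compares 9, 10, 3, 9 and picks X; R would get 11.
- B: Player II compares 8, 4, 2, 2 and picks W; R would get 0.
R's induced payoffs are 3, 11, 0, so R commits to M. Subgame-perfect outcome: (M, X) with payoffs (11, 10).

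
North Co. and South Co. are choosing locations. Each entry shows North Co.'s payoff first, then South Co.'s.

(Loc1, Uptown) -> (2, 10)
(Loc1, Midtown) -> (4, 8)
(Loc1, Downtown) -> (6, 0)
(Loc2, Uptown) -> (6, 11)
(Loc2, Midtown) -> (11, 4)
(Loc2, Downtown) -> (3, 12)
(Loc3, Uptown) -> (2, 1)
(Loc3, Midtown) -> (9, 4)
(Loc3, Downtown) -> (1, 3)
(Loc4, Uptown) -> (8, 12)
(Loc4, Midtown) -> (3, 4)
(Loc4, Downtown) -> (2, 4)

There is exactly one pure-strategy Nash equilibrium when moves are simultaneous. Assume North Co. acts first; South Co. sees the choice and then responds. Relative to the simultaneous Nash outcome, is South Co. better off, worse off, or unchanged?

worse off

Work backward from South Co.'s decision.
- Loc1 → South Co. plays Uptown (best of 10, 8, 0); North Co. gets 2.
- Loc2 → South Co. plays Downtown (best of 11, 4, 12); North Co. gets 3.
- Loc3 → South Co. plays Midtown (best of 1, 4, 3); North Co. gets 9.
- Loc4 → South Co. plays Uptown (best of 12, 4, 4); North Co. gets 8.
Maximizing over 2, 3, 9, 8, North Co. chooses Loc3. Subgame-perfect outcome: (Loc3, Midtown) with payoffs (9, 4).
Now find the simultaneous Nash equilibrium.
North Co.'s best replies: Uptown→Loc4; Midtown→Loc2; Downtown→Loc1.
South Co.'s best replies: Loc1→Uptown; Loc2→Downtown; Loc3→Midtown; Loc4→Uptown.
The unique mutual best reply is (Loc4, Uptown), giving (8, 12).
South Co. earns 4 sequentially versus 12 at the Nash outcome: worse off.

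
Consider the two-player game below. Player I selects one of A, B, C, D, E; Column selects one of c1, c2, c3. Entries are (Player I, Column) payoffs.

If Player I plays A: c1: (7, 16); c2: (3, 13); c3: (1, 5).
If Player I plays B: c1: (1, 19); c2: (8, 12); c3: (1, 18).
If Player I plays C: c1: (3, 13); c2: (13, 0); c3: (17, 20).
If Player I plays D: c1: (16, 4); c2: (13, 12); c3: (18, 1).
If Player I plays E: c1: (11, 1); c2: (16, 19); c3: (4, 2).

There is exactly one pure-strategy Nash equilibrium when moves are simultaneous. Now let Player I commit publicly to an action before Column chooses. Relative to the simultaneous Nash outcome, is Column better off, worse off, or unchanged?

better off

Work backward from Column's decision.
- A → Column plays c1 (best of 16, 13, 5); Player I gets 7.
- B → Column plays c1 (best of 19, 12, 18); Player I gets 1.
- C → Column plays c3 (best of 13, 0, 20); Player I gets 17.
- D → Column plays c2 (best of 4, 12, 1); Player I gets 13.
- E → Column plays c2 (best of 1, 19, 2); Player I gets 16.
Among 7, 1, 17, 13, 16, the best is 17 at C. Subgame-perfect outcome: (C, c3) with payoffs (17, 20).
Under simultaneous play:
Player I's best replies: c1→D; c2→E; c3→D.
Column's best replies: A→c1; B→c1; C→c3; D→c2; E→c2.
The unique mutual best reply is (E, c2), giving (16, 19).
Column earns 20 sequentially versus 19 at the Nash outcome: better off.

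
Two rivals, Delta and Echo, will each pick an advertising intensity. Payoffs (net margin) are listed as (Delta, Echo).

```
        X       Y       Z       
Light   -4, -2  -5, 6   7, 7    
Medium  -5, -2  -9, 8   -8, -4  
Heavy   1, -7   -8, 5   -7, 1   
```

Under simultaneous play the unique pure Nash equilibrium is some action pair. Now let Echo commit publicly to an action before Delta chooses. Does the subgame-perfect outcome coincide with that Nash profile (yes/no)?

Delta best-responds to each possible Echo move:
- X: BR = Heavy, leader payoff -7.
- Y: BR = Light, leader payoff 6.
- Z: BR = Light, leader payoff 7.
Maximizing over -7, 6, 7, Echo chooses Z. Subgame-perfect outcome: (Light, Z) with payoffs (7, 7).
Now find the simultaneous Nash equilibrium.
Delta's best replies: X→Heavy; Y→Light; Z→Light.
Echo's best replies: Light→Z; Medium→Y; Heavy→Y.
Only (Light, Z) has each player best-responding; Nash payoffs (7, 7).
Sequential outcome (Light, Z) coincides with the Nash profile (Light, Z).

yes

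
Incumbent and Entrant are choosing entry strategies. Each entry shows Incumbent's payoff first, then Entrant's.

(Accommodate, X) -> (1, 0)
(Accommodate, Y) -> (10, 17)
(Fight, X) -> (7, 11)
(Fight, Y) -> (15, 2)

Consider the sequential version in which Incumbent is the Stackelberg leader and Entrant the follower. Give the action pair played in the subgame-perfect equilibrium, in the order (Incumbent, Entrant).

Work backward from Entrant's decision.
- Accommodate → Entrant plays Y (best of 0, 17); Incumbent gets 10.
- Fight → Entrant plays X (best of 11, 2); Incumbent gets 7.
Maximizing over 10, 7, Incumbent chooses Accommodate. Subgame-perfect outcome: (Accommodate, Y) with payoffs (10, 17).

(Accommodate, Y)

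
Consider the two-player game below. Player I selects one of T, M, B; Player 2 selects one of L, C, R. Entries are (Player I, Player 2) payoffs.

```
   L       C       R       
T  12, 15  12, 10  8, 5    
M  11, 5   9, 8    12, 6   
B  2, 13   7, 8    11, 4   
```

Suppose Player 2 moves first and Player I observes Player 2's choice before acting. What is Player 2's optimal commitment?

Solve by backward induction (Player 2 leads).
- L: Player I compares 12, 11, 2 and picks T; Player 2 would get 15.
- C: Player I compares 12, 9, 7 and picks T; Player 2 would get 10.
- R: Player I compares 8, 12, 11 and picks M; Player 2 would get 6.
Player 2's induced payoffs are 15, 10, 6, so Player 2 commits to L. Subgame-perfect outcome: (T, L) with payoffs (12, 15).

L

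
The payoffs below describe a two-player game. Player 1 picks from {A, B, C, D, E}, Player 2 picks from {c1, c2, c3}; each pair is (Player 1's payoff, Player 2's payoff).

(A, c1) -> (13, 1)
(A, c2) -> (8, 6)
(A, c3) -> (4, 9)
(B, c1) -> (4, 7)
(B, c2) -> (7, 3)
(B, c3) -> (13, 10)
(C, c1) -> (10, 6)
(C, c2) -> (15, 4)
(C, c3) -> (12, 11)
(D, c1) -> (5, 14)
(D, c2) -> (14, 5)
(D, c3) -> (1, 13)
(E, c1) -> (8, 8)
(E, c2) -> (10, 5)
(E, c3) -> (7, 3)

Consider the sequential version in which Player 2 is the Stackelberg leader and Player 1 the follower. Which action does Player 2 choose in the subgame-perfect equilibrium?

c3

Player 1 best-responds to each possible Player 2 move:
- c1: Player 1 compares 13, 4, 10, 5, 8 and picks A; Player 2 would get 1.
- c2: Player 1 compares 8, 7, 15, 14, 10 and picks C; Player 2 would get 4.
- c3: Player 1 compares 4, 13, 12, 1, 7 and picks B; Player 2 would get 10.
Maximizing over 1, 4, 10, Player 2 chooses c3. Subgame-perfect outcome: (B, c3) with payoffs (13, 10).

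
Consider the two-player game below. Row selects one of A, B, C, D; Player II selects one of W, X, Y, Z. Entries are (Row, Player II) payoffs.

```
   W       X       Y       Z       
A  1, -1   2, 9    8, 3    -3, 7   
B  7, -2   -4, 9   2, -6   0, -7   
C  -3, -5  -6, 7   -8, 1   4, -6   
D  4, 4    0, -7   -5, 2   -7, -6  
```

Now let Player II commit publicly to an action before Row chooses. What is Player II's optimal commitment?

X

Solve by backward induction (Player II leads).
- W → Row plays B (best of 1, 7, -3, 4); Player II gets -2.
- X → Row plays A (best of 2, -4, -6, 0); Player II gets 9.
- Y → Row plays A (best of 8, 2, -8, -5); Player II gets 3.
- Z → Row plays C (best of -3, 0, 4, -7); Player II gets -6.
Maximizing over -2, 9, 3, -6, Player II chooses X. Subgame-perfect outcome: (A, X) with payoffs (2, 9).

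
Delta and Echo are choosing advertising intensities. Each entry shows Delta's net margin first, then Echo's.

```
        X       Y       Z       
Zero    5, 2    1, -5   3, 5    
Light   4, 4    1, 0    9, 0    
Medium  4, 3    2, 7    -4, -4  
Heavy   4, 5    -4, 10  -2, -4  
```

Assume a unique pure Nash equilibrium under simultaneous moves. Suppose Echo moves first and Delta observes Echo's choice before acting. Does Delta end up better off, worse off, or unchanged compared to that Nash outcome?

unchanged

Backward induction with Echo moving first.
- X → Delta plays Zero (best of 5, 4, 4, 4); Echo gets 2.
- Y → Delta plays Medium (best of 1, 1, 2, -4); Echo gets 7.
- Z → Delta plays Light (best of 3, 9, -4, -2); Echo gets 0.
Maximizing over 2, 7, 0, Echo chooses Y. Subgame-perfect outcome: (Medium, Y) with payoffs (2, 7).
For the simultaneous game, intersect best replies.
Delta's best replies: X→Zero; Y→Medium; Z→Light.
Echo's best replies: Zero→Z; Light→X; Medium→Y; Heavy→Y.
Only (Medium, Y) has each player best-responding; Nash payoffs (2, 7).
Delta earns 2 sequentially versus 2 at the Nash outcome: unchanged.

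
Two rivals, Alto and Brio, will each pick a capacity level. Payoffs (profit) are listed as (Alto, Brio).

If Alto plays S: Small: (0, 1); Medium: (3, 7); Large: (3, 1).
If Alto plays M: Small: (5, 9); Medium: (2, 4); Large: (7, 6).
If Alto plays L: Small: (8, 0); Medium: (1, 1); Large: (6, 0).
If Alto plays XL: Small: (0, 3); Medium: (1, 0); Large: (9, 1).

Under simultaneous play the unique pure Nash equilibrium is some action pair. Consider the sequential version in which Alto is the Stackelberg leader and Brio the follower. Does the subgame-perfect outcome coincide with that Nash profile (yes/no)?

no

Backward induction with Alto moving first.
- S → Brio plays Medium (best of 1, 7, 1); Alto gets 3.
- M → Brio plays Small (best of 9, 4, 6); Alto gets 5.
- L → Brio plays Medium (best of 0, 1, 0); Alto gets 1.
- XL → Brio plays Small (best of 3, 0, 1); Alto gets 0.
Alto's induced payoffs are 3, 5, 1, 0, so Alto commits to M. Subgame-perfect outcome: (M, Small) with payoffs (5, 9).
Under simultaneous play:
Alto's best replies: Small→L; Medium→S; Large→XL.
Brio's best replies: S→Medium; M→Small; L→Medium; XL→Small.
The unique mutual best reply is (S, Medium), giving (3, 7).
Sequential outcome (M, Small) differs from the Nash profile (S, Medium).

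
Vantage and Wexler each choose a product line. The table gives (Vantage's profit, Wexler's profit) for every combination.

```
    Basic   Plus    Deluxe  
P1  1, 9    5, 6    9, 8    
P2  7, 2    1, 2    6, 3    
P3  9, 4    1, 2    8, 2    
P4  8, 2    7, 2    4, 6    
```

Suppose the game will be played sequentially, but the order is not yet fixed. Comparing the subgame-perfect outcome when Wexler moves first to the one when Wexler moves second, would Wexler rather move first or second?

first

If Vantage leads: Wexler's best replies are P1→Basic, P2→Deluxe, P3→Basic, P4→Deluxe; Vantage's induced payoffs 1, 6, 9, 4; outcome (P3, Basic), payoffs (9, 4).
If Wexler leads: Vantage's best replies are Basic→P3, Plus→P4, Deluxe→P1; Wexler's induced payoffs 4, 2, 8; outcome (P1, Deluxe), payoffs (9, 8).
Wexler gets 8 moving first and 4 moving second, so Wexler prefers to move first.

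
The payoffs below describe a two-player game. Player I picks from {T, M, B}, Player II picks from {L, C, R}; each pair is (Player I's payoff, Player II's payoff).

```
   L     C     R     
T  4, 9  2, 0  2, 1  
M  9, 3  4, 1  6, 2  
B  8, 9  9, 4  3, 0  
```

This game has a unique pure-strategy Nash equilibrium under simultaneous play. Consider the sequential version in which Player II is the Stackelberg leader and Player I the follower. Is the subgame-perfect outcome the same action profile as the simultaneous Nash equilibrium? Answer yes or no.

Player I best-responds to each possible Player II move:
- L: Player I compares 4, 9, 8 and picks M; Player II would get 3.
- C: Player I compares 2, 4, 9 and picks B; Player II would get 4.
- R: Player I compares 2, 6, 3 and picks M; Player II would get 2.
Maximizing over 3, 4, 2, Player II chooses C. Subgame-perfect outcome: (B, C) with payoffs (9, 4).
For the simultaneous game, intersect best replies.
Player I's best replies: L→M; C→B; R→M.
Player II's best replies: T→L; M→L; B→L.
The unique mutual best reply is (M, L), giving (9, 3).
Sequential outcome (B, C) differs from the Nash profile (M, L).

no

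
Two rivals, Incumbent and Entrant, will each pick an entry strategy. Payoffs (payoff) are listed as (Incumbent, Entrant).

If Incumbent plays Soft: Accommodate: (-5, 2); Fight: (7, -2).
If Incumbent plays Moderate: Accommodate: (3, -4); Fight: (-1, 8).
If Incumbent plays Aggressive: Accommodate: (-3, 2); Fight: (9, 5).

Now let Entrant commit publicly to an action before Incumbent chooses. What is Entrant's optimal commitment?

Fight

Solve by backward induction (Entrant leads).
- Accommodate: BR = Moderate, leader payoff -4.
- Fight: BR = Aggressive, leader payoff 5.
Maximizing over -4, 5, Entrant chooses Fight. Subgame-perfect outcome: (Aggressive, Fight) with payoffs (9, 5).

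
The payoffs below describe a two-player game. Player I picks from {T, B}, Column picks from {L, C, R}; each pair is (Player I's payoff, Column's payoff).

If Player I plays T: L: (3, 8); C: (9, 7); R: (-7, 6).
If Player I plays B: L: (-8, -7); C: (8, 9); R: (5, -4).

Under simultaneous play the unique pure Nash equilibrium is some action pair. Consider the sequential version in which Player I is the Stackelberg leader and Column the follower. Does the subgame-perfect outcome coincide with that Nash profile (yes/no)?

Backward induction with Player I moving first.
- T → Column plays L (best of 8, 7, 6); Player I gets 3.
- B → Column plays C (best of -7, 9, -4); Player I gets 8.
Among 3, 8, the best is 8 at B. Subgame-perfect outcome: (B, C) with payoffs (8, 9).
Under simultaneous play:
Player I's best replies: L→T; C→T; R→B.
Column's best replies: T→L; B→C.
Only (T, L) has each player best-responding; Nash payoffs (3, 8).
Sequential outcome (B, C) differs from the Nash profile (T, L).

no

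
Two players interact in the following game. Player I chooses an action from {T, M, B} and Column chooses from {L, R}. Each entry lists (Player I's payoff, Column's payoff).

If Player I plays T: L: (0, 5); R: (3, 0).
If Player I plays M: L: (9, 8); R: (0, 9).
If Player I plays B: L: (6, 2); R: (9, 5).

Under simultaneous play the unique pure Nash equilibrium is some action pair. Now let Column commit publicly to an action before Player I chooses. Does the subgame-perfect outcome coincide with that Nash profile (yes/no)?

Backward induction with Column moving first.
- L: BR = M, leader payoff 8.
- R: BR = B, leader payoff 5.
Maximizing over 8, 5, Column chooses L. Subgame-perfect outcome: (M, L) with payoffs (9, 8).
For the simultaneous game, intersect best replies.
Player I's best replies: L→M; R→B.
Column's best replies: T→L; M→R; B→R.
Only (B, R) has each player best-responding; Nash payoffs (9, 5).
Sequential outcome (M, L) differs from the Nash profile (B, R).

no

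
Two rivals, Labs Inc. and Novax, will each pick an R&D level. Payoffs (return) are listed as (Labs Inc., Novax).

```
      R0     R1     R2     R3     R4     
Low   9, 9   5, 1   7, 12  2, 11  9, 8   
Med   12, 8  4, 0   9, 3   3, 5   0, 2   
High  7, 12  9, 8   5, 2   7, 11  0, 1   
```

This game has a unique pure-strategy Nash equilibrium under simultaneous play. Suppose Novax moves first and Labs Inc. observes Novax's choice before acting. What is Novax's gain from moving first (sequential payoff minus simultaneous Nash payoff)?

Solve by backward induction (Novax leads).
- R0 → Labs Inc. plays Med (best of 9, 12, 7); Novax gets 8.
- R1 → Labs Inc. plays High (best of 5, 4, 9); Novax gets 8.
- R2 → Labs Inc. plays Med (best of 7, 9, 5); Novax gets 3.
- R3 → Labs Inc. plays High (best of 2, 3, 7); Novax gets 11.
- R4 → Labs Inc. plays Low (best of 9, 0, 0); Novax gets 8.
Among 8, 8, 3, 11, 8, the best is 11 at R3. Subgame-perfect outcome: (High, R3) with payoffs (7, 11).
For the simultaneous game, intersect best replies.
Labs Inc.'s best replies: R0→Med; R1→High; R2→Med; R3→High; R4→Low.
Novax's best replies: Low→R2; Med→R0; High→R0.
Only (Med, R0) has each player best-responding; Nash payoffs (12, 8).
Novax's commitment gain: 11 − 8 = 3.

3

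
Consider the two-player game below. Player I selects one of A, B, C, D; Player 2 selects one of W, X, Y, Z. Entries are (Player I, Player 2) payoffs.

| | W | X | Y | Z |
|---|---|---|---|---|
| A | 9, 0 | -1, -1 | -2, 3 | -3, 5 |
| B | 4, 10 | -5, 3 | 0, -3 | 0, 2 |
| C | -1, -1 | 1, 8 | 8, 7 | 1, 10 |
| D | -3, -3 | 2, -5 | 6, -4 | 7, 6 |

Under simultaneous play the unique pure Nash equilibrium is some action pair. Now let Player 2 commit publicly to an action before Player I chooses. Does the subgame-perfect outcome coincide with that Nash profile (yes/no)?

Solve by backward induction (Player 2 leads).
- W: Player I compares 9, 4, -1, -3 and picks A; Player 2 would get 0.
- X: Player I compares -1, -5, 1, 2 and picks D; Player 2 would get -5.
- Y: Player I compares -2, 0, 8, 6 and picks C; Player 2 would get 7.
- Z: Player I compares -3, 0, 1, 7 and picks D; Player 2 would get 6.
Maximizing over 0, -5, 7, 6, Player 2 chooses Y. Subgame-perfect outcome: (C, Y) with payoffs (8, 7).
Under simultaneous play:
Player I's best replies: W→A; X→D; Y→C; Z→D.
Player 2's best replies: A→Z; B→W; C→Z; D→Z.
The unique mutual best reply is (D, Z), giving (7, 6).
Sequential outcome (C, Y) differs from the Nash profile (D, Z).

no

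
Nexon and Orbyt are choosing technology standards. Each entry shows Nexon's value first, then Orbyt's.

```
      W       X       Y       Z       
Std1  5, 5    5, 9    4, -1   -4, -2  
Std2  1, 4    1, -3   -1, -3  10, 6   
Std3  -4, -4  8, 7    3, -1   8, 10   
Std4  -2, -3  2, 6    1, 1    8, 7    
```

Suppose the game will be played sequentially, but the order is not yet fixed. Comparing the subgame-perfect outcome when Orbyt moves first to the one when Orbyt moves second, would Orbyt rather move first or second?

If Nexon leads: Orbyt's best replies are Std1→X, Std2→Z, Std3→Z, Std4→Z; Nexon's induced payoffs 5, 10, 8, 8; outcome (Std2, Z), payoffs (10, 6).
If Orbyt leads: Nexon's best replies are W→Std1, X→Std3, Y→Std1, Z→Std2; Orbyt's induced payoffs 5, 7, -1, 6; outcome (Std3, X), payoffs (8, 7).
Orbyt gets 7 moving first and 6 moving second, so Orbyt prefers to move first.

first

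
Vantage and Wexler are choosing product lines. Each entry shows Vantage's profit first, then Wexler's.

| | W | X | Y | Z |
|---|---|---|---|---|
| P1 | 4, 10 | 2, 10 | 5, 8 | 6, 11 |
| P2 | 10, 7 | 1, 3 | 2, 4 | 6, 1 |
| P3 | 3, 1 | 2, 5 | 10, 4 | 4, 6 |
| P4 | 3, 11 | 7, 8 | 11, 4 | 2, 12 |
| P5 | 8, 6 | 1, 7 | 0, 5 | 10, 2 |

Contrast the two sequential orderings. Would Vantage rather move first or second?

first

If Vantage leads: Wexler's best replies are P1→Z, P2→W, P3→Z, P4→Z, P5→X; Vantage's induced payoffs 6, 10, 4, 2, 1; outcome (P2, W), payoffs (10, 7).
If Wexler leads: Vantage's best replies are W→P2, X→P4, Y→P4, Z→P5; Wexler's induced payoffs 7, 8, 4, 2; outcome (P4, X), payoffs (7, 8).
Vantage gets 10 moving first and 7 moving second, so Vantage prefers to move first.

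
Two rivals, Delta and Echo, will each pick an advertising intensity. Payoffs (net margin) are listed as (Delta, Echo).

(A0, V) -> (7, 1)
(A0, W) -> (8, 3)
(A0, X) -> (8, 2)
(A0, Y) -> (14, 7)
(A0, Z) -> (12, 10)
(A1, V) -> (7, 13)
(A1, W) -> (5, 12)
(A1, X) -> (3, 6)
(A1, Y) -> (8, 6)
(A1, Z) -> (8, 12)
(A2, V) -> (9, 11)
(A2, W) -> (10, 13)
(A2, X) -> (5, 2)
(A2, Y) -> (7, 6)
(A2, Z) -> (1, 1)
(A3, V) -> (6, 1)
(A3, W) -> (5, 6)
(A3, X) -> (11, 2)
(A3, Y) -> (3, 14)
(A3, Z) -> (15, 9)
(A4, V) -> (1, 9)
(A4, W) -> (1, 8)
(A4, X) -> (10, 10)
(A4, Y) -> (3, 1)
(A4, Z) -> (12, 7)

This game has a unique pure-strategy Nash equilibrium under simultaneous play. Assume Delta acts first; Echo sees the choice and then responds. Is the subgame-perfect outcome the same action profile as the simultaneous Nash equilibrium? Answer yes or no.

Backward induction with Delta moving first.
- A0: BR = Z, leader payoff 12.
- A1: BR = V, leader payoff 7.
- A2: BR = W, leader payoff 10.
- A3: BR = Y, leader payoff 3.
- A4: BR = X, leader payoff 10.
Delta's induced payoffs are 12, 7, 10, 3, 10, so Delta commits to A0. Subgame-perfect outcome: (A0, Z) with payoffs (12, 10).
Now find the simultaneous Nash equilibrium.
Delta's best replies: V→A2; W→A2; X→A3; Y→A0; Z→A3.
Echo's best replies: A0→Z; A1→V; A2→W; A3→Y; A4→X.
The unique mutual best reply is (A2, W), giving (10, 13).
Sequential outcome (A0, Z) differs from the Nash profile (A2, W).

no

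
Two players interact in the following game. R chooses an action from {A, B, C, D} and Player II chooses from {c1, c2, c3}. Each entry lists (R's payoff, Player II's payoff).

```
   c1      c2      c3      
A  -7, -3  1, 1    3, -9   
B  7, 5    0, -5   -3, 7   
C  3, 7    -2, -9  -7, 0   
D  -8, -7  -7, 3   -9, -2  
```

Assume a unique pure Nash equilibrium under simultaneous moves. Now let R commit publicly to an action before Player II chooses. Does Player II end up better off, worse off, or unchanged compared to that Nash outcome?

Solve by backward induction (R leads).
- A: Player II compares -3, 1, -9 and picks c2; R would get 1.
- B: Player II compares 5, -5, 7 and picks c3; R would get -3.
- C: Player II compares 7, -9, 0 and picks c1; R would get 3.
- D: Player II compares -7, 3, -2 and picks c2; R would get -7.
R's induced payoffs are 1, -3, 3, -7, so R commits to C. Subgame-perfect outcome: (C, c1) with payoffs (3, 7).
Now find the simultaneous Nash equilibrium.
R's best replies: c1→B; c2→A; c3→A.
Player II's best replies: A→c2; B→c3; C→c1; D→c2.
Only (A, c2) has each player best-responding; Nash payoffs (1, 1).
Player II earns 7 sequentially versus 1 at the Nash outcome: better off.

better off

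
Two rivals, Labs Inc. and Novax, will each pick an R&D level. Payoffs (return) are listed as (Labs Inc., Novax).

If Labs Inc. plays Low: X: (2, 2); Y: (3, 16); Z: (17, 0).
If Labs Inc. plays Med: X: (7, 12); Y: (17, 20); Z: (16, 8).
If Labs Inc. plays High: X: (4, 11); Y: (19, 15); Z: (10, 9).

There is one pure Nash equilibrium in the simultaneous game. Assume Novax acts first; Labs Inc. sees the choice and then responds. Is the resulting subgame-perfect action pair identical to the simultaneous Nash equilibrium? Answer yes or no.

Labs Inc. best-responds to each possible Novax move:
- X: Labs Inc. compares 2, 7, 4 and picks Med; Novax would get 12.
- Y: Labs Inc. compares 3, 17, 19 and picks High; Novax would get 15.
- Z: Labs Inc. compares 17, 16, 10 and picks Low; Novax would get 0.
Maximizing over 12, 15, 0, Novax chooses Y. Subgame-perfect outcome: (High, Y) with payoffs (19, 15).
Now find the simultaneous Nash equilibrium.
Labs Inc.'s best replies: X→Med; Y→High; Z→Low.
Novax's best replies: Low→Y; Med→Y; High→Y.
Only (High, Y) has each player best-responding; Nash payoffs (19, 15).
Sequential outcome (High, Y) coincides with the Nash profile (High, Y).

yes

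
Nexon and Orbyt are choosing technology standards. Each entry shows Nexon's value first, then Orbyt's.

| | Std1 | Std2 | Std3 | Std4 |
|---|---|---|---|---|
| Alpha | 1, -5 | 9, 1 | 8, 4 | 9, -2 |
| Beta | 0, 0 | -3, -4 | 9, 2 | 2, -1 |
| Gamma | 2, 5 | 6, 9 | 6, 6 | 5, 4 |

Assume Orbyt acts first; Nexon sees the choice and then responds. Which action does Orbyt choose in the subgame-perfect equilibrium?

Std1

Nexon best-responds to each possible Orbyt move:
- Std1 → Nexon plays Gamma (best of 1, 0, 2); Orbyt gets 5.
- Std2 → Nexon plays Alpha (best of 9, -3, 6); Orbyt gets 1.
- Std3 → Nexon plays Beta (best of 8, 9, 6); Orbyt gets 2.
- Std4 → Nexon plays Alpha (best of 9, 2, 5); Orbyt gets -2.
Orbyt's induced payoffs are 5, 1, 2, -2, so Orbyt commits to Std1. Subgame-perfect outcome: (Gamma, Std1) with payoffs (2, 5).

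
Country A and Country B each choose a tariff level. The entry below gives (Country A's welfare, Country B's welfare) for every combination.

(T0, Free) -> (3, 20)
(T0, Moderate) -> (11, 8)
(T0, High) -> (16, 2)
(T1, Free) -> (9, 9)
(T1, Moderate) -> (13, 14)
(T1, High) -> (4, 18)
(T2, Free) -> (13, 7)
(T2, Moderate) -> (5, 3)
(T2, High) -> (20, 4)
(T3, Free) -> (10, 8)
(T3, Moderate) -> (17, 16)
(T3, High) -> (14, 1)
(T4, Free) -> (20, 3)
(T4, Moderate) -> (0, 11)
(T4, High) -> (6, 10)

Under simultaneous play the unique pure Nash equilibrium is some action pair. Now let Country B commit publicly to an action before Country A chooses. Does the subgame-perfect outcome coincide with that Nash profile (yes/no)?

Work backward from Country A's decision.
- Free → Country A plays T4 (best of 3, 9, 13, 10, 20); Country B gets 3.
- Moderate → Country A plays T3 (best of 11, 13, 5, 17, 0); Country B gets 16.
- High → Country A plays T2 (best of 16, 4, 20, 14, 6); Country B gets 4.
Maximizing over 3, 16, 4, Country B chooses Moderate. Subgame-perfect outcome: (T3, Moderate) with payoffs (17, 16).
Under simultaneous play:
Country A's best replies: Free→T4; Moderate→T3; High→T2.
Country B's best replies: T0→Free; T1→High; T2→Free; T3→Moderate; T4→Moderate.
The unique mutual best reply is (T3, Moderate), giving (17, 16).
Sequential outcome (T3, Moderate) coincides with the Nash profile (T3, Moderate).

yes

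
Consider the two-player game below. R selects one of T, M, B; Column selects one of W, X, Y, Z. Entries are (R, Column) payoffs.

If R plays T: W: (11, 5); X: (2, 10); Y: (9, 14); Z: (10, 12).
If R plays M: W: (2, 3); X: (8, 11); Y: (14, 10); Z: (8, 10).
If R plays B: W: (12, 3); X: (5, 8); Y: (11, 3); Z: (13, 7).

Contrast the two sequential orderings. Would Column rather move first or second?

second

If R leads: Column's best replies are T→Y, M→X, B→X; R's induced payoffs 9, 8, 5; outcome (T, Y), payoffs (9, 14).
If Column leads: R's best replies are W→B, X→M, Y→M, Z→B; Column's induced payoffs 3, 11, 10, 7; outcome (M, X), payoffs (8, 11).
Column gets 11 moving first and 14 moving second, so Column prefers to move second.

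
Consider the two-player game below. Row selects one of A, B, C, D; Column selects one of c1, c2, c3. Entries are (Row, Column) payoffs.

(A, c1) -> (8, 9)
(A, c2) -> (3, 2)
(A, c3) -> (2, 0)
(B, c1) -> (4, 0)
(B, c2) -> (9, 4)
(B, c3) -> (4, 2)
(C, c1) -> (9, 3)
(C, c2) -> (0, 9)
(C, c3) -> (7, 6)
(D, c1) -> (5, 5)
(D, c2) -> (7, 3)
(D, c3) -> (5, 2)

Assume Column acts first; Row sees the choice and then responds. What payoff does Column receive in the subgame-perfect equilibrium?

Backward induction with Column moving first.
- c1: Row compares 8, 4, 9, 5 and picks C; Column would get 3.
- c2: Row compares 3, 9, 0, 7 and picks B; Column would get 4.
- c3: Row compares 2, 4, 7, 5 and picks C; Column would get 6.
Column's induced payoffs are 3, 4, 6, so Column commits to c3. Subgame-perfect outcome: (C, c3) with payoffs (7, 6).

6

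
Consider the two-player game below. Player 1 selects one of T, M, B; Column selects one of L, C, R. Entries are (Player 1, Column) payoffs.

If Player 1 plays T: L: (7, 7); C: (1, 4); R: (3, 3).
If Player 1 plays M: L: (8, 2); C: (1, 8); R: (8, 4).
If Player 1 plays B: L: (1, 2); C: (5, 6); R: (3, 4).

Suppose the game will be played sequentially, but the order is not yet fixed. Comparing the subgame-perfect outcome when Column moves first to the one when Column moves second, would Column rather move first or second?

second

If Player 1 leads: Column's best replies are T→L, M→C, B→C; Player 1's induced payoffs 7, 1, 5; outcome (T, L), payoffs (7, 7).
If Column leads: Player 1's best replies are L→M, C→B, R→M; Column's induced payoffs 2, 6, 4; outcome (B, C), payoffs (5, 6).
Column gets 6 moving first and 7 moving second, so Column prefers to move second.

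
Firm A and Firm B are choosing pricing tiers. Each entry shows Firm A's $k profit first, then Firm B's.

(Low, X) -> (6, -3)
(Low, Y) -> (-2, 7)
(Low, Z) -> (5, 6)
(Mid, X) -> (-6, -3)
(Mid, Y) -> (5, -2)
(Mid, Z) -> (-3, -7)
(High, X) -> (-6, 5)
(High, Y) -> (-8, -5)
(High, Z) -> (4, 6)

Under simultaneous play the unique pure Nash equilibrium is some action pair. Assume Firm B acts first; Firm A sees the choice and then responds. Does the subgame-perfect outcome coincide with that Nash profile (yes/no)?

Work backward from Firm A's decision.
- X: BR = Low, leader payoff -3.
- Y: BR = Mid, leader payoff -2.
- Z: BR = Low, leader payoff 6.
Among -3, -2, 6, the best is 6 at Z. Subgame-perfect outcome: (Low, Z) with payoffs (5, 6).
For the simultaneous game, intersect best replies.
Firm A's best replies: X→Low; Y→Mid; Z→Low.
Firm B's best replies: Low→Y; Mid→Y; High→Z.
The unique mutual best reply is (Mid, Y), giving (5, -2).
Sequential outcome (Low, Z) differs from the Nash profile (Mid, Y).

no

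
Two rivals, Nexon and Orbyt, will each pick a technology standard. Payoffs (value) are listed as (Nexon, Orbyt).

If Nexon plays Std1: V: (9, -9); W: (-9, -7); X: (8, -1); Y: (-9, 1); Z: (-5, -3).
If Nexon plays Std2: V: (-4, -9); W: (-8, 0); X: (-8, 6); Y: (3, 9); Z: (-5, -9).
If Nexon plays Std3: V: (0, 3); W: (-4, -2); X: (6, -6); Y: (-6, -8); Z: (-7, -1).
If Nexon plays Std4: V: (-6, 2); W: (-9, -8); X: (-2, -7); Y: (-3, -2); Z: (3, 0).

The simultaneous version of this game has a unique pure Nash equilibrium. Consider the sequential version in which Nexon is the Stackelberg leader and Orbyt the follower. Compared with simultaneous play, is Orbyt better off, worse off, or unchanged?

unchanged

Backward induction with Nexon moving first.
- Std1: Orbyt compares -9, -7, -1, 1, -3 and picks Y; Nexon would get -9.
- Std2: Orbyt compares -9, 0, 6, 9, -9 and picks Y; Nexon would get 3.
- Std3: Orbyt compares 3, -2, -6, -8, -1 and picks V; Nexon would get 0.
- Std4: Orbyt compares 2, -8, -7, -2, 0 and picks V; Nexon would get -6.
Maximizing over -9, 3, 0, -6, Nexon chooses Std2. Subgame-perfect outcome: (Std2, Y) with payoffs (3, 9).
Now find the simultaneous Nash equilibrium.
Nexon's best replies: V→Std1; W→Std3; X→Std1; Y→Std2; Z→Std4.
Orbyt's best replies: Std1→Y; Std2→Y; Std3→V; Std4→V.
The unique mutual best reply is (Std2, Y), giving (3, 9).
Orbyt earns 9 sequentially versus 9 at the Nash outcome: unchanged.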